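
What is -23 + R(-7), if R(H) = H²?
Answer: 26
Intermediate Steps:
-23 + R(-7) = -23 + (-7)² = -23 + 49 = 26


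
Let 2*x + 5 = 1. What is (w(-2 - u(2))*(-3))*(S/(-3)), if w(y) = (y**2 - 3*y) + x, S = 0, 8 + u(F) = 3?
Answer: 0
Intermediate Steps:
x = -2 (x = -5/2 + (1/2)*1 = -5/2 + 1/2 = -2)
u(F) = -5 (u(F) = -8 + 3 = -5)
w(y) = -2 + y**2 - 3*y (w(y) = (y**2 - 3*y) - 2 = -2 + y**2 - 3*y)
(w(-2 - u(2))*(-3))*(S/(-3)) = ((-2 + (-2 - 1*(-5))**2 - 3*(-2 - 1*(-5)))*(-3))*(0/(-3)) = ((-2 + (-2 + 5)**2 - 3*(-2 + 5))*(-3))*(0*(-1/3)) = ((-2 + 3**2 - 3*3)*(-3))*0 = ((-2 + 9 - 9)*(-3))*0 = -2*(-3)*0 = 6*0 = 0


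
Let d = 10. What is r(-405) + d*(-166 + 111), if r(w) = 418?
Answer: -132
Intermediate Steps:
r(-405) + d*(-166 + 111) = 418 + 10*(-166 + 111) = 418 + 10*(-55) = 418 - 550 = -132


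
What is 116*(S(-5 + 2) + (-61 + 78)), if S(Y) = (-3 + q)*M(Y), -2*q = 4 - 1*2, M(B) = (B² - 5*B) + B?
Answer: -7772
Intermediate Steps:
M(B) = B² - 4*B
q = -1 (q = -(4 - 1*2)/2 = -(4 - 2)/2 = -½*2 = -1)
S(Y) = -4*Y*(-4 + Y) (S(Y) = (-3 - 1)*(Y*(-4 + Y)) = -4*Y*(-4 + Y))
116*(S(-5 + 2) + (-61 + 78)) = 116*(4*(-5 + 2)*(4 - (-5 + 2)) + (-61 + 78)) = 116*(4*(-3)*(4 - 1*(-3)) + 17) = 116*(4*(-3)*(4 + 3) + 17) = 116*(4*(-3)*7 + 17) = 116*(-84 + 17) = 116*(-67) = -7772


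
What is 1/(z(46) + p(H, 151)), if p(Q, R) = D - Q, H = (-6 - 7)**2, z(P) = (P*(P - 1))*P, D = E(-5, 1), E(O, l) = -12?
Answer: 1/95039 ≈ 1.0522e-5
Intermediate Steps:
D = -12
z(P) = P**2*(-1 + P) (z(P) = (P*(-1 + P))*P = P**2*(-1 + P))
H = 169 (H = (-13)**2 = 169)
p(Q, R) = -12 - Q
1/(z(46) + p(H, 151)) = 1/(46**2*(-1 + 46) + (-12 - 1*169)) = 1/(2116*45 + (-12 - 169)) = 1/(95220 - 181) = 1/95039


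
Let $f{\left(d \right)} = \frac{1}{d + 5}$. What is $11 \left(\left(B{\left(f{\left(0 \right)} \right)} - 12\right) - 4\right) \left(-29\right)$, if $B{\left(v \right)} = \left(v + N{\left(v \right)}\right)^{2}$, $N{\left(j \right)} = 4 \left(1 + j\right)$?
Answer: $-2871$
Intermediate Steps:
$N{\left(j \right)} = 4 + 4 j$
$f{\left(d \right)} = \frac{1}{5 + d}$
$B{\left(v \right)} = \left(4 + 5 v\right)^{2}$ ($B{\left(v \right)} = \left(v + \left(4 + 4 v\right)\right)^{2} = \left(4 + 5 v\right)^{2}$)
$11 \left(\left(B{\left(f{\left(0 \right)} \right)} - 12\right) - 4\right) \left(-29\right) = 11 \left(\left(\left(4 + \frac{5}{5 + 0}\right)^{2} - 12\right) - 4\right) \left(-29\right) = 11 \left(\left(\left(4 + \frac{5}{5}\right)^{2} - 12\right) - 4\right) \left(-29\right) = 11 \left(\left(\left(4 + 5 \cdot \frac{1}{5}\right)^{2} - 12\right) - 4\right) \left(-29\right) = 11 \left(\left(\left(4 + 1\right)^{2} - 12\right) - 4\right) \left(-29\right) = 11 \left(\left(5^{2} - 12\right) - 4\right) \left(-29\right) = 11 \left(\left(25 - 12\right) - 4\right) \left(-29\right) = 11 \left(13 - 4\right) \left(-29\right) = 11 \cdot 9 \left(-29\right) = 99 \left(-29\right) = -2871$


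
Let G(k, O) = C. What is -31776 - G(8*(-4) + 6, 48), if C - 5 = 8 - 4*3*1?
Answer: -31777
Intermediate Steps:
C = 1 (C = 5 + (8 - 4*3*1) = 5 + (8 - 12*1) = 5 + (8 - 12) = 5 - 4 = 1)
G(k, O) = 1
-31776 - G(8*(-4) + 6, 48) = -31776 - 1*1 = -31776 - 1 = -31777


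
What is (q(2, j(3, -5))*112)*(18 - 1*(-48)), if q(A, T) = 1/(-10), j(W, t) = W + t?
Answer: -3696/5 ≈ -739.20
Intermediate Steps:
q(A, T) = -1/10
(q(2, j(3, -5))*112)*(18 - 1*(-48)) = (-1/10*112)*(18 - 1*(-48)) = -56*(18 + 48)/5 = -56/5*66 = -3696/5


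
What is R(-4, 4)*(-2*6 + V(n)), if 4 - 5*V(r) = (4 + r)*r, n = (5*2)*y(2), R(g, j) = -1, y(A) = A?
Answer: 536/5 ≈ 107.20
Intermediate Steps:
n = 20 (n = (5*2)*2 = 10*2 = 20)
V(r) = 4/5 - r*(4 + r)/5 (V(r) = 4/5 - (4 + r)*r/5 = 4/5 - r*(4 + r)/5)
R(-4, 4)*(-2*6 + V(n)) = -(-2*6 + (4/5 - 4/5*20 - 1/5*20**2)) = -(-12 + (4/5 - 16 - 1/5*400)) = -(-12 + (4/5 - 16 - 80)) = -(-12 - 476/5) = -1*(-536/5) = 536/5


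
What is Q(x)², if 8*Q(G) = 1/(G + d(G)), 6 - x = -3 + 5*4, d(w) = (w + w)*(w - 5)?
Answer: 1/7441984 ≈ 1.3437e-7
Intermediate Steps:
d(w) = 2*w*(-5 + w) (d(w) = (2*w)*(-5 + w) = 2*w*(-5 + w))
x = -11 (x = 6 - (-3 + 5*4) = 6 - (-3 + 20) = 6 - 1*17 = 6 - 17 = -11)
Q(G) = 1/(8*(G + 2*G*(-5 + G)))
Q(x)² = ((⅛)/(-11*(-9 + 2*(-11))))² = ((⅛)*(-1/11)/(-9 - 22))² = ((⅛)*(-1/11)/(-31))² = ((⅛)*(-1/11)*(-1/31))² = (1/2728)² = 1/7441984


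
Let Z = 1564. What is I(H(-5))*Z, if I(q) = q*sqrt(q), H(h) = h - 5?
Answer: -15640*I*sqrt(10) ≈ -49458.0*I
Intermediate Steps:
H(h) = -5 + h
I(q) = q**(3/2)
I(H(-5))*Z = (-5 - 5)**(3/2)*1564 = (-10)**(3/2)*1564 = -10*I*sqrt(10)*1564 = -15640*I*sqrt(10)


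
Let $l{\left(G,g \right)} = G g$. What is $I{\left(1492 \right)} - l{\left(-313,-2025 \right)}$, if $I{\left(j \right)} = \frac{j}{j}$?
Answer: $-633824$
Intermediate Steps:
$I{\left(j \right)} = 1$
$I{\left(1492 \right)} - l{\left(-313,-2025 \right)} = 1 - \left(-313\right) \left(-2025\right) = 1 - 633825 = -633824$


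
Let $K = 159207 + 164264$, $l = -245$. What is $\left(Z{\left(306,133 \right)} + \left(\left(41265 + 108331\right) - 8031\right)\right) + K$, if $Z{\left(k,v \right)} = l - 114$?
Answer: $464677$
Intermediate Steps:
$Z{\left(k,v \right)} = -359$ ($Z{\left(k,v \right)} = -245 - 114 = -359$)
$K = 323471$
$\left(Z{\left(306,133 \right)} + \left(\left(41265 + 108331\right) - 8031\right)\right) + K = \left(-359 + \left(\left(41265 + 108331\right) - 8031\right)\right) + 323471 = \left(-359 + \left(149596 - 8031\right)\right) + 323471 = \left(-359 + 141565\right) + 323471 = 141206 + 323471 = 464677$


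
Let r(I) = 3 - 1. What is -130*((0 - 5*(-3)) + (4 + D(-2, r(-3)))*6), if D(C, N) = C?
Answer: -3510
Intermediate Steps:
r(I) = 2
-130*((0 - 5*(-3)) + (4 + D(-2, r(-3)))*6) = -130*((0 - 5*(-3)) + (4 - 2)*6) = -130*((0 + 15) + 2*6) = -130*(15 + 12) = -130*27 = -3510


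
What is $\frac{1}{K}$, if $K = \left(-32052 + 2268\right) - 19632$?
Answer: $- \frac{1}{49416} \approx -2.0236 \cdot 10^{-5}$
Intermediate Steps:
$K = -49416$ ($K = -29784 - 19632 = -49416$)
$\frac{1}{K} = \frac{1}{-49416} = - \frac{1}{49416}$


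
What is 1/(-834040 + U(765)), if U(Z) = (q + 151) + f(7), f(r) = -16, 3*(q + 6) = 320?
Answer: -3/2501413 ≈ -1.1993e-6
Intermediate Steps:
q = 302/3 (q = -6 + (1/3)*320 = -6 + 320/3 = 302/3 ≈ 100.67)
U(Z) = 707/3 (U(Z) = (302/3 + 151) - 16 = 755/3 - 16 = 707/3)
1/(-834040 + U(765)) = 1/(-834040 + 707/3) = 1/(-2501413/3) = -3/2501413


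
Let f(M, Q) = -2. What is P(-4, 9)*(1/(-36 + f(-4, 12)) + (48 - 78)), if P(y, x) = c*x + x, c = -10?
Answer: 92421/38 ≈ 2432.1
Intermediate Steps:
P(y, x) = -9*x (P(y, x) = -10*x + x = -9*x)
P(-4, 9)*(1/(-36 + f(-4, 12)) + (48 - 78)) = (-9*9)*(1/(-36 - 2) + (48 - 78)) = -81*(1/(-38) - 30) = -81*(-1/38 - 30) = -81*(-1141/38) = 92421/38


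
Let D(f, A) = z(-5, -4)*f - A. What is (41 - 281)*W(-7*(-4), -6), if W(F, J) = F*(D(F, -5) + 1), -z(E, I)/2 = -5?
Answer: -1921920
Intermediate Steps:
z(E, I) = 10 (z(E, I) = -2*(-5) = 10)
D(f, A) = -A + 10*f (D(f, A) = 10*f - A = -A + 10*f)
W(F, J) = F*(6 + 10*F) (W(F, J) = F*((-1*(-5) + 10*F) + 1) = F*((5 + 10*F) + 1) = F*(6 + 10*F))
(41 - 281)*W(-7*(-4), -6) = (41 - 281)*(2*(-7*(-4))*(3 + 5*(-7*(-4)))) = -480*28*(3 + 5*28) = -480*28*(3 + 140) = -480*28*143 = -240*8008 = -1921920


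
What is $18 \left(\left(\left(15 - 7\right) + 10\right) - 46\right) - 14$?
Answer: $-518$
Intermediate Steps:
$18 \left(\left(\left(15 - 7\right) + 10\right) - 46\right) - 14 = 18 \left(\left(8 + 10\right) - 46\right) - 14 = 18 \left(18 - 46\right) - 14 = 18 \left(-28\right) - 14 = -504 - 14 = -518$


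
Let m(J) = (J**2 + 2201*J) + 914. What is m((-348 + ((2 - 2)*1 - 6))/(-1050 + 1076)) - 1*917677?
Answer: -159966119/169 ≈ -9.4655e+5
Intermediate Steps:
m(J) = 914 + J**2 + 2201*J
m((-348 + ((2 - 2)*1 - 6))/(-1050 + 1076)) - 1*917677 = (914 + ((-348 + ((2 - 2)*1 - 6))/(-1050 + 1076))**2 + 2201*((-348 + ((2 - 2)*1 - 6))/(-1050 + 1076))) - 1*917677 = (914 + ((-348 + (0*1 - 6))/26)**2 + 2201*((-348 + (0*1 - 6))/26)) - 917677 = (914 + ((-348 + (0 - 6))*(1/26))**2 + 2201*((-348 + (0 - 6))*(1/26))) - 917677 = (914 + ((-348 - 6)*(1/26))**2 + 2201*((-348 - 6)*(1/26))) - 917677 = (914 + (-354*1/26)**2 + 2201*(-354*1/26)) - 917677 = (914 + (-177/13)**2 + 2201*(-177/13)) - 917677 = (914 + 31329/169 - 389577/13) - 917677 = -4878706/169 - 917677 = -159966119/169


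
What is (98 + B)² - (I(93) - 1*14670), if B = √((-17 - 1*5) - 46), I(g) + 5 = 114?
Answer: 24097 + 392*I*√17 ≈ 24097.0 + 1616.3*I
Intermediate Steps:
I(g) = 109 (I(g) = -5 + 114 = 109)
B = 2*I*√17 (B = √((-17 - 5) - 46) = √(-22 - 46) = √(-68) = 2*I*√17 ≈ 8.2462*I)
(98 + B)² - (I(93) - 1*14670) = (98 + 2*I*√17)² - (109 - 1*14670) = (98 + 2*I*√17)² - (109 - 14670) = (98 + 2*I*√17)² - 1*(-14561) = (98 + 2*I*√17)² + 14561 = 14561 + (98 + 2*I*√17)²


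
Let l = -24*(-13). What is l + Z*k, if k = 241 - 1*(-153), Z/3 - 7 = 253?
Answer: 307632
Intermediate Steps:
Z = 780 (Z = 21 + 3*253 = 21 + 759 = 780)
l = 312
k = 394 (k = 241 + 153 = 394)
l + Z*k = 312 + 780*394 = 312 + 307320 = 307632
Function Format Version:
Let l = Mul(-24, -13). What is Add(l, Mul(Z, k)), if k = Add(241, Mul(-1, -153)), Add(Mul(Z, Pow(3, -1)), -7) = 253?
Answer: 307632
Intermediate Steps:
Z = 780 (Z = Add(21, Mul(3, 253)) = Add(21, 759) = 780)
l = 312
k = 394 (k = Add(241, 153) = 394)
Add(l, Mul(Z, k)) = Add(312, Mul(780, 394)) = Add(312, 307320) = 307632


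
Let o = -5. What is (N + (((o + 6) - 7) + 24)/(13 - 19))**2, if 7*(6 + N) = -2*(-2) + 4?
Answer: 3025/49 ≈ 61.735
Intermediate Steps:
N = -34/7 (N = -6 + (-2*(-2) + 4)/7 = -6 + (4 + 4)/7 = -6 + (1/7)*8 = -6 + 8/7 = -34/7 ≈ -4.8571)
(N + (((o + 6) - 7) + 24)/(13 - 19))**2 = (-34/7 + (((-5 + 6) - 7) + 24)/(13 - 19))**2 = (-34/7 + ((1 - 7) + 24)/(-6))**2 = (-34/7 + (-6 + 24)*(-1/6))**2 = (-34/7 + 18*(-1/6))**2 = (-34/7 - 3)**2 = (-55/7)**2 = 3025/49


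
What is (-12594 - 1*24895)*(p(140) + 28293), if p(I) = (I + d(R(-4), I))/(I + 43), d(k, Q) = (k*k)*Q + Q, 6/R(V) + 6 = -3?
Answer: -1747049294339/1647 ≈ -1.0607e+9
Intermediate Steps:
R(V) = -⅔ (R(V) = 6/(-6 - 3) = 6/(-9) = 6*(-⅑) = -⅔)
d(k, Q) = Q + Q*k² (d(k, Q) = k²*Q + Q = Q*k² + Q = Q + Q*k²)
p(I) = 22*I/(9*(43 + I)) (p(I) = (I + I*(1 + (-⅔)²))/(I + 43) = (I + I*(1 + 4/9))/(43 + I) = (I + I*(13/9))/(43 + I) = (I + 13*I/9)/(43 + I) = (22*I/9)/(43 + I) = 22*I/(9*(43 + I)))
(-12594 - 1*24895)*(p(140) + 28293) = (-12594 - 1*24895)*((22/9)*140/(43 + 140) + 28293) = (-12594 - 24895)*((22/9)*140/183 + 28293) = -37489*((22/9)*140*(1/183) + 28293) = -37489*(3080/1647 + 28293) = -37489*46601651/1647 = -1747049294339/1647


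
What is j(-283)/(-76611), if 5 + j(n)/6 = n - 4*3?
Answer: 600/25537 ≈ 0.023495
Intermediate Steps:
j(n) = -102 + 6*n (j(n) = -30 + 6*(n - 4*3) = -30 + 6*(n - 12) = -30 + 6*(-12 + n) = -30 + (-72 + 6*n) = -102 + 6*n)
j(-283)/(-76611) = (-102 + 6*(-283))/(-76611) = (-102 - 1698)*(-1/76611) = -1800*(-1/76611) = 600/25537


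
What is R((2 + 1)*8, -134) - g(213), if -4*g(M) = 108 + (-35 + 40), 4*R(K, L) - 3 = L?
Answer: -9/2 ≈ -4.5000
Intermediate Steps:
R(K, L) = 3/4 + L/4
g(M) = -113/4 (g(M) = -(108 + (-35 + 40))/4 = -(108 + 5)/4 = -1/4*113 = -113/4)
R((2 + 1)*8, -134) - g(213) = (3/4 + (1/4)*(-134)) - 1*(-113/4) = (3/4 - 67/2) + 113/4 = -131/4 + 113/4 = -9/2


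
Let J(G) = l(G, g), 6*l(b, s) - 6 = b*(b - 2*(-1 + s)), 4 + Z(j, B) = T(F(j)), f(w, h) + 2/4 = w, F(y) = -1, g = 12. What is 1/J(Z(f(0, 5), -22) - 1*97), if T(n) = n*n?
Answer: 3/6103 ≈ 0.00049156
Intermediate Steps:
T(n) = n**2
f(w, h) = -1/2 + w
Z(j, B) = -3 (Z(j, B) = -4 + (-1)**2 = -4 + 1 = -3)
l(b, s) = 1 + b*(2 + b - 2*s)/6 (l(b, s) = 1 + (b*(b - 2*(-1 + s)))/6 = 1 + (b*(b + (2 - 2*s)))/6 = 1 + (b*(2 + b - 2*s))/6 = 1 + b*(2 + b - 2*s)/6)
J(G) = 1 - 11*G/3 + G**2/6 (J(G) = 1 + G/3 + G**2/6 - 1/3*G*12 = 1 + G/3 + G**2/6 - 4*G = 1 - 11*G/3 + G**2/6)
1/J(Z(f(0, 5), -22) - 1*97) = 1/(1 - 11*(-3 - 1*97)/3 + (-3 - 1*97)**2/6) = 1/(1 - 11*(-3 - 97)/3 + (-3 - 97)**2/6) = 1/(1 - 11/3*(-100) + (1/6)*(-100)**2) = 1/(1 + 1100/3 + (1/6)*10000) = 1/(1 + 1100/3 + 5000/3) = 1/(6103/3) = 3/6103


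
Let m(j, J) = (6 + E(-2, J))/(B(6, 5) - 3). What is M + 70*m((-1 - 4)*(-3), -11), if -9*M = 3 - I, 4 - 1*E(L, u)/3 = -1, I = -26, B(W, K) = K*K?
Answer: 6296/99 ≈ 63.596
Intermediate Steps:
B(W, K) = K**2
E(L, u) = 15 (E(L, u) = 12 - 3*(-1) = 12 + 3 = 15)
M = -29/9 (M = -(3 - 1*(-26))/9 = -(3 + 26)/9 = -1/9*29 = -29/9 ≈ -3.2222)
m(j, J) = 21/22 (m(j, J) = (6 + 15)/(5**2 - 3) = 21/(25 - 3) = 21/22)
M + 70*m((-1 - 4)*(-3), -11) = -29/9 + 70*(21/22) = -29/9 + 735/11 = 6296/99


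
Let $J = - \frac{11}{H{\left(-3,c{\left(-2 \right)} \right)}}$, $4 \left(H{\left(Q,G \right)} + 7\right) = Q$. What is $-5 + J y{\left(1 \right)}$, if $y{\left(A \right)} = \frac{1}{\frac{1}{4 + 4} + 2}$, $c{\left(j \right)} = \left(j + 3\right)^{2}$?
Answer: $- \frac{2283}{527} \approx -4.3321$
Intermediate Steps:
$c{\left(j \right)} = \left(3 + j\right)^{2}$
$H{\left(Q,G \right)} = -7 + \frac{Q}{4}$
$y{\left(A \right)} = \frac{8}{17}$ ($y{\left(A \right)} = \frac{1}{\frac{1}{8} + 2} = \frac{1}{\frac{17}{8}} = \frac{8}{17}$)
$J = \frac{44}{31}$ ($J = - \frac{11}{-7 + \frac{1}{4} \left(-3\right)} = - \frac{11}{-7 - \frac{3}{4}} = - \frac{11}{- \frac{31}{4}} = \left(-11\right) \left(- \frac{4}{31}\right) = \frac{44}{31} \approx 1.4194$)
$-5 + J y{\left(1 \right)} = -5 + \frac{44}{31} \cdot \frac{8}{17} = -5 + \frac{352}{527} = - \frac{2283}{527}$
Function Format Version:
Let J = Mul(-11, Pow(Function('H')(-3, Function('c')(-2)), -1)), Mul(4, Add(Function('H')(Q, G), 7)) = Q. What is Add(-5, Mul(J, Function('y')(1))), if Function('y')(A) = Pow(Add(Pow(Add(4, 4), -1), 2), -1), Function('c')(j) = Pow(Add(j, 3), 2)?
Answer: Rational(-2283, 527) ≈ -4.3321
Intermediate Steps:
Function('c')(j) = Pow(Add(3, j), 2)
Function('H')(Q, G) = Add(-7, Mul(Rational(1, 4), Q))
Function('y')(A) = Rational(8, 17) (Function('y')(A) = Pow(Add(Pow(8, -1), 2), -1) = Pow(Add(Rational(1, 8), 2), -1) = Pow(Rational(17, 8), -1) = Rational(8, 17))
J = Rational(44, 31) (J = Mul(-11, Pow(Add(-7, Mul(Rational(1, 4), -3)), -1)) = Mul(-11, Pow(Add(-7, Rational(-3, 4)), -1)) = Mul(-11, Pow(Rational(-31, 4), -1)) = Mul(-11, Rational(-4, 31)) = Rational(44, 31) ≈ 1.4194)
Add(-5, Mul(J, Function('y')(1))) = Add(-5, Mul(Rational(44, 31), Rational(8, 17))) = Add(-5, Rational(352, 527)) = Rational(-2283, 527)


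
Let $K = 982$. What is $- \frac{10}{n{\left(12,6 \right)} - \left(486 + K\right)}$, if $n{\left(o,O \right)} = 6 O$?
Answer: $\frac{5}{716} \approx 0.0069832$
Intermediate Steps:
$- \frac{10}{n{\left(12,6 \right)} - \left(486 + K\right)} = - \frac{10}{6 \cdot 6 - 1468} = - \frac{10}{36 - 1468} = - \frac{10}{-1432} = \left(-10\right) \left(- \frac{1}{1432}\right) = \frac{5}{716}$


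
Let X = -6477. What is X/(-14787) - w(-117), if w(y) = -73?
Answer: 361976/4929 ≈ 73.438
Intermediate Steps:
X/(-14787) - w(-117) = -6477/(-14787) - 1*(-73) = -6477*(-1/14787) + 73 = 2159/4929 + 73 = 361976/4929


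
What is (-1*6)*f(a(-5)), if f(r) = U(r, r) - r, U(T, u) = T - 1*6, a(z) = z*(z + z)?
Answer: 36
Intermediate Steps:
a(z) = 2*z**2 (a(z) = z*(2*z) = 2*z**2)
U(T, u) = -6 + T (U(T, u) = T - 6 = -6 + T)
f(r) = -6 (f(r) = (-6 + r) - r = -6)
(-1*6)*f(a(-5)) = -1*6*(-6) = -6*(-6) = 36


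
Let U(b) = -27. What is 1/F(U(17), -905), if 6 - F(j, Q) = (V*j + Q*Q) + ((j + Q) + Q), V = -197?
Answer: -1/822501 ≈ -1.2158e-6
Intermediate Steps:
F(j, Q) = 6 - Q² - 2*Q + 196*j (F(j, Q) = 6 - ((-197*j + Q*Q) + ((j + Q) + Q)) = 6 - ((-197*j + Q²) + ((Q + j) + Q)) = 6 - ((Q² - 197*j) + (j + 2*Q)) = 6 - (Q² - 196*j + 2*Q) = 6 + (-Q² - 2*Q + 196*j) = 6 - Q² - 2*Q + 196*j)
1/F(U(17), -905) = 1/(6 - 1*(-905)² - 2*(-905) + 196*(-27)) = 1/(6 - 1*819025 + 1810 - 5292) = 1/(6 - 819025 + 1810 - 5292) = 1/(-822501) = -1/822501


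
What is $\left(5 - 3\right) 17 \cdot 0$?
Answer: $0$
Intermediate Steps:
$\left(5 - 3\right) 17 \cdot 0 = 2 \cdot 17 \cdot 0 = 34 \cdot 0 = 0$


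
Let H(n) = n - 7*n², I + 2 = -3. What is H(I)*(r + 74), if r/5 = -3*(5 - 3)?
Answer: -7920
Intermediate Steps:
I = -5 (I = -2 - 3 = -5)
r = -30 (r = 5*(-3*(5 - 3)) = 5*(-3*2) = 5*(-6) = -30)
H(I)*(r + 74) = (-5*(1 - 7*(-5)))*(-30 + 74) = -5*(1 + 35)*44 = -5*36*44 = -180*44 = -7920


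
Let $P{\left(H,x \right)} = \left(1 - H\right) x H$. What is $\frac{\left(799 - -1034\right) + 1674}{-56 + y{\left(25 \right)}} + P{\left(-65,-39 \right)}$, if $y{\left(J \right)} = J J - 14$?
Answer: $\frac{30953519}{185} \approx 1.6732 \cdot 10^{5}$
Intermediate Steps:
$P{\left(H,x \right)} = H x \left(1 - H\right)$ ($P{\left(H,x \right)} = x \left(1 - H\right) H = H x \left(1 - H\right)$)
$y{\left(J \right)} = -14 + J^{2}$ ($y{\left(J \right)} = J^{2} - 14 = -14 + J^{2}$)
$\frac{\left(799 - -1034\right) + 1674}{-56 + y{\left(25 \right)}} + P{\left(-65,-39 \right)} = \frac{\left(799 - -1034\right) + 1674}{-56 - \left(14 - 25^{2}\right)} - - 2535 \left(1 - -65\right) = \frac{\left(799 + 1034\right) + 1674}{-56 + \left(-14 + 625\right)} - - 2535 \left(1 + 65\right) = \frac{1833 + 1674}{-56 + 611} - \left(-2535\right) 66 = \frac{3507}{555} + 167310 = 3507 \cdot \frac{1}{555} + 167310 = \frac{1169}{185} + 167310 = \frac{30953519}{185}$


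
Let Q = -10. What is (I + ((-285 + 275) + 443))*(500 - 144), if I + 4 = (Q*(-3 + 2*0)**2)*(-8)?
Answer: 409044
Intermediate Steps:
I = 716 (I = -4 - 10*(-3 + 2*0)**2*(-8) = -4 - 10*(-3 + 0)**2*(-8) = -4 - 10*(-3)**2*(-8) = -4 - 10*9*(-8) = -4 - 90*(-8) = -4 + 720 = 716)
(I + ((-285 + 275) + 443))*(500 - 144) = (716 + ((-285 + 275) + 443))*(500 - 144) = (716 + (-10 + 443))*356 = (716 + 433)*356 = 1149*356 = 409044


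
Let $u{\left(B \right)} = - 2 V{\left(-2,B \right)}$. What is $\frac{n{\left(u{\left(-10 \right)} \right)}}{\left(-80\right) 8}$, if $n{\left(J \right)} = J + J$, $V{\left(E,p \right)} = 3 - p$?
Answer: $\frac{13}{160} \approx 0.08125$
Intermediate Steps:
$u{\left(B \right)} = -6 + 2 B$ ($u{\left(B \right)} = - 2 \left(3 - B\right) = -6 + 2 B$)
$n{\left(J \right)} = 2 J$
$\frac{n{\left(u{\left(-10 \right)} \right)}}{\left(-80\right) 8} = \frac{2 \left(-6 + 2 \left(-10\right)\right)}{\left(-80\right) 8} = \frac{2 \left(-6 - 20\right)}{-640} = 2 \left(-26\right) \left(- \frac{1}{640}\right) = \left(-52\right) \left(- \frac{1}{640}\right) = \frac{13}{160}$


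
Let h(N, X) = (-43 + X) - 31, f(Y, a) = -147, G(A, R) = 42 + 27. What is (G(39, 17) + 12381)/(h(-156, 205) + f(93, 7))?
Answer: -6225/8 ≈ -778.13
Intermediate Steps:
G(A, R) = 69
h(N, X) = -74 + X
(G(39, 17) + 12381)/(h(-156, 205) + f(93, 7)) = (69 + 12381)/((-74 + 205) - 147) = 12450/(131 - 147) = 12450/(-16) = 12450*(-1/16) = -6225/8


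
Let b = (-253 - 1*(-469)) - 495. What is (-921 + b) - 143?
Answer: -1343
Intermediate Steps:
b = -279 (b = (-253 + 469) - 495 = 216 - 495 = -279)
(-921 + b) - 143 = (-921 - 279) - 143 = -1200 - 143 = -1343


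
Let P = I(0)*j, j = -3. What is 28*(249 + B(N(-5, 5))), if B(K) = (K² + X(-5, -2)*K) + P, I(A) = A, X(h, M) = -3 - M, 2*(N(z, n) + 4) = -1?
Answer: 7665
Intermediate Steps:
N(z, n) = -9/2 (N(z, n) = -4 + (½)*(-1) = -4 - ½ = -9/2)
P = 0 (P = 0*(-3) = 0)
B(K) = K² - K (B(K) = (K² + (-3 - 1*(-2))*K) + 0 = (K² + (-3 + 2)*K) + 0 = (K² - K) + 0 = K² - K)
28*(249 + B(N(-5, 5))) = 28*(249 - 9*(-1 - 9/2)/2) = 28*(249 - 9/2*(-11/2)) = 28*(249 + 99/4) = 28*(1095/4) = 7665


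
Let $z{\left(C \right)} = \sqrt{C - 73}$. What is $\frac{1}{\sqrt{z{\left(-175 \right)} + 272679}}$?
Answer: $\frac{1}{\sqrt{272679 + 2 i \sqrt{62}}} \approx 0.001915 - 5.5 \cdot 10^{-8} i$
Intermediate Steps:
$z{\left(C \right)} = \sqrt{-73 + C}$
$\frac{1}{\sqrt{z{\left(-175 \right)} + 272679}} = \frac{1}{\sqrt{\sqrt{-73 - 175} + 272679}} = \frac{1}{\sqrt{\sqrt{-248} + 272679}} = \frac{1}{\sqrt{2 i \sqrt{62} + 272679}} = \frac{1}{\sqrt{272679 + 2 i \sqrt{62}}}$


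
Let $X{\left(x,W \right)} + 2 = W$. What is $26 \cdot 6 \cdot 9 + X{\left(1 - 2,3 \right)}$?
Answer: $1405$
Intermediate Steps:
$X{\left(x,W \right)} = -2 + W$
$26 \cdot 6 \cdot 9 + X{\left(1 - 2,3 \right)} = 26 \cdot 6 \cdot 9 + \left(-2 + 3\right) = 26 \cdot 54 + 1 = 1404 + 1 = 1405$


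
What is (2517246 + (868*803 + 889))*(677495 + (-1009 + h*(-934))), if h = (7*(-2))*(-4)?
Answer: 2006831891298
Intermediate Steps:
h = 56 (h = -14*(-4) = 56)
(2517246 + (868*803 + 889))*(677495 + (-1009 + h*(-934))) = (2517246 + (868*803 + 889))*(677495 + (-1009 + 56*(-934))) = (2517246 + (697004 + 889))*(677495 + (-1009 - 52304)) = (2517246 + 697893)*(677495 - 53313) = 3215139*624182 = 2006831891298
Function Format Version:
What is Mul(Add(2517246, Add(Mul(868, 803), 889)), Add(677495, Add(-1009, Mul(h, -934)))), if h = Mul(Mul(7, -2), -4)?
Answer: 2006831891298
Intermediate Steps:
h = 56 (h = Mul(-14, -4) = 56)
Mul(Add(2517246, Add(Mul(868, 803), 889)), Add(677495, Add(-1009, Mul(h, -934)))) = Mul(Add(2517246, Add(Mul(868, 803), 889)), Add(677495, Add(-1009, Mul(56, -934)))) = Mul(Add(2517246, Add(697004, 889)), Add(677495, Add(-1009, -52304))) = Mul(Add(2517246, 697893), Add(677495, -53313)) = Mul(3215139, 624182) = 2006831891298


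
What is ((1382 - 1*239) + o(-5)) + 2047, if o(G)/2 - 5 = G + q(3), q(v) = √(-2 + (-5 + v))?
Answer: 3190 + 4*I ≈ 3190.0 + 4.0*I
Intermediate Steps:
q(v) = √(-7 + v)
o(G) = 10 + 2*G + 4*I (o(G) = 10 + 2*(G + √(-7 + 3)) = 10 + 2*(G + √(-4)) = 10 + 2*(G + 2*I) = 10 + (2*G + 4*I) = 10 + 2*G + 4*I)
((1382 - 1*239) + o(-5)) + 2047 = ((1382 - 1*239) + (10 + 2*(-5) + 4*I)) + 2047 = ((1382 - 239) + (10 - 10 + 4*I)) + 2047 = (1143 + 4*I) + 2047 = 3190 + 4*I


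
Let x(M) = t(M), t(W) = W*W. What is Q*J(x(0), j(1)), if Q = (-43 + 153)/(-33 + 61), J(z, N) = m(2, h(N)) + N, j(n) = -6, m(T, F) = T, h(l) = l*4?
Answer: -110/7 ≈ -15.714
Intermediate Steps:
h(l) = 4*l
t(W) = W²
x(M) = M²
J(z, N) = 2 + N
Q = 55/14 (Q = 110/28 = 110*(1/28) = 55/14 ≈ 3.9286)
Q*J(x(0), j(1)) = 55*(2 - 6)/14 = (55/14)*(-4) = -110/7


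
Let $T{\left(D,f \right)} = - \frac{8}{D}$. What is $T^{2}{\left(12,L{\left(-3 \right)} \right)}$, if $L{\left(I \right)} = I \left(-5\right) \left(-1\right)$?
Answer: $\frac{4}{9} \approx 0.44444$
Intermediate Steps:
$L{\left(I \right)} = 5 I$ ($L{\left(I \right)} = - 5 I \left(-1\right) = 5 I$)
$T^{2}{\left(12,L{\left(-3 \right)} \right)} = \left(- \frac{8}{12}\right)^{2} = \left(\left(-8\right) \frac{1}{12}\right)^{2} = \left(- \frac{2}{3}\right)^{2} = \frac{4}{9}$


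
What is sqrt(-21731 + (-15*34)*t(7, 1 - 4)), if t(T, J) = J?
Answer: I*sqrt(20201) ≈ 142.13*I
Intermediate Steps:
sqrt(-21731 + (-15*34)*t(7, 1 - 4)) = sqrt(-21731 + (-15*34)*(1 - 4)) = sqrt(-21731 - 510*(-3)) = sqrt(-21731 + 1530) = sqrt(-20201) = I*sqrt(20201)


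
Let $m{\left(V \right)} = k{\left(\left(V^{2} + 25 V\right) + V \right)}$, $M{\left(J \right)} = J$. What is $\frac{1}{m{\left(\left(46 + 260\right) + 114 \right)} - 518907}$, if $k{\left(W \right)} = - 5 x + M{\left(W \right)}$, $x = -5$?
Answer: $- \frac{1}{331562} \approx -3.016 \cdot 10^{-6}$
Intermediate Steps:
$k{\left(W \right)} = 25 + W$ ($k{\left(W \right)} = \left(-5\right) \left(-5\right) + W = 25 + W$)
$m{\left(V \right)} = 25 + V^{2} + 26 V$ ($m{\left(V \right)} = 25 + \left(\left(V^{2} + 25 V\right) + V\right) = 25 + \left(V^{2} + 26 V\right) = 25 + V^{2} + 26 V$)
$\frac{1}{m{\left(\left(46 + 260\right) + 114 \right)} - 518907} = \frac{1}{\left(25 + \left(\left(46 + 260\right) + 114\right) \left(26 + \left(\left(46 + 260\right) + 114\right)\right)\right) - 518907} = \frac{1}{\left(25 + \left(306 + 114\right) \left(26 + \left(306 + 114\right)\right)\right) - 518907} = \frac{1}{\left(25 + 420 \left(26 + 420\right)\right) - 518907} = \frac{1}{\left(25 + 420 \cdot 446\right) - 518907} = \frac{1}{\left(25 + 187320\right) - 518907} = \frac{1}{187345 - 518907} = \frac{1}{-331562} = - \frac{1}{331562}$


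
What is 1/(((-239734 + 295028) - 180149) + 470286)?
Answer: 1/345431 ≈ 2.8949e-6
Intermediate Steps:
1/(((-239734 + 295028) - 180149) + 470286) = 1/((55294 - 180149) + 470286) = 1/(-124855 + 470286) = 1/345431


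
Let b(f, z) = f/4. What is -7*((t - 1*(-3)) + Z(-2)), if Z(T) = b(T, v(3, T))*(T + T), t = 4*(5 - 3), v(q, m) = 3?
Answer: -91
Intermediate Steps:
b(f, z) = f/4 (b(f, z) = f*(¼) = f/4)
t = 8 (t = 4*2 = 8)
Z(T) = T²/2 (Z(T) = (T/4)*(T + T) = (T/4)*(2*T) = T²/2)
-7*((t - 1*(-3)) + Z(-2)) = -7*((8 - 1*(-3)) + (½)*(-2)²) = -7*((8 + 3) + (½)*4) = -7*(11 + 2) = -7*13 = -91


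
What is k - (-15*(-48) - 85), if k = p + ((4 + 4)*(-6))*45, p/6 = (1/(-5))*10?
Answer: -2807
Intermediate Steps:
p = -12 (p = 6*((1/(-5))*10) = 6*((1*(-⅕))*10) = 6*(-⅕*10) = 6*(-2) = -12)
k = -2172 (k = -12 + ((4 + 4)*(-6))*45 = -12 + (8*(-6))*45 = -12 - 48*45 = -12 - 2160 = -2172)
k - (-15*(-48) - 85) = -2172 - (-15*(-48) - 85) = -2172 - (720 - 85) = -2172 - 1*635 = -2172 - 635 = -2807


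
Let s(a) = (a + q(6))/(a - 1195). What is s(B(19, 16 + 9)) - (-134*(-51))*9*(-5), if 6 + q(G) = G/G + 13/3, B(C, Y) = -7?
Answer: 1108953203/3606 ≈ 3.0753e+5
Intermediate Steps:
q(G) = -⅔ (q(G) = -6 + (G/G + 13/3) = -6 + (1 + 13*(⅓)) = -6 + (1 + 13/3) = -6 + 16/3 = -⅔)
s(a) = (-⅔ + a)/(-1195 + a) (s(a) = (a - ⅔)/(a - 1195) = (-⅔ + a)/(-1195 + a))
s(B(19, 16 + 9)) - (-134*(-51))*9*(-5) = (-⅔ - 7)/(-1195 - 7) - (-134*(-51))*9*(-5) = -23/3/(-1202) - 6834*(-45) = -1/1202*(-23/3) - 1*(-307530) = 23/3606 + 307530 = 1108953203/3606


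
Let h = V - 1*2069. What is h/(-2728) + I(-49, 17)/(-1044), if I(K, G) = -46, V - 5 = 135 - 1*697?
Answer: 358379/356004 ≈ 1.0067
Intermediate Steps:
V = -557 (V = 5 + (135 - 1*697) = 5 + (135 - 697) = 5 - 562 = -557)
h = -2626 (h = -557 - 1*2069 = -557 - 2069 = -2626)
h/(-2728) + I(-49, 17)/(-1044) = -2626/(-2728) - 46/(-1044) = -2626*(-1/2728) - 46*(-1/1044) = 1313/1364 + 23/522 = 358379/356004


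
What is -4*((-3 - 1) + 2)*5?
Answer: 40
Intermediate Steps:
-4*((-3 - 1) + 2)*5 = -4*(-4 + 2)*5 = -4*(-2)*5 = 8*5 = 40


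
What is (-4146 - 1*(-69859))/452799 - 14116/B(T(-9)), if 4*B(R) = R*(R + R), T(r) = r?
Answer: -1419788735/4075191 ≈ -348.40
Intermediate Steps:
B(R) = R²/2 (B(R) = (R*(R + R))/4 = (R*(2*R))/4 = (2*R²)/4 = R²/2)
(-4146 - 1*(-69859))/452799 - 14116/B(T(-9)) = (-4146 - 1*(-69859))/452799 - 14116/((½)*(-9)²) = (-4146 + 69859)*(1/452799) - 14116/((½)*81) = 65713*(1/452799) - 14116/81/2 = 65713/452799 - 14116*2/81 = 65713/452799 - 28232/81 = -1419788735/4075191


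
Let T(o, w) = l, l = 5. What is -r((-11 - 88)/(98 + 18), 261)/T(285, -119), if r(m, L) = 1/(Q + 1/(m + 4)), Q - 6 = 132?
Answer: -73/50486 ≈ -0.0014459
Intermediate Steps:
Q = 138 (Q = 6 + 132 = 138)
T(o, w) = 5
r(m, L) = 1/(138 + 1/(4 + m)) (r(m, L) = 1/(138 + 1/(m + 4)) = 1/(138 + 1/(4 + m)))
-r((-11 - 88)/(98 + 18), 261)/T(285, -119) = -(4 + (-11 - 88)/(98 + 18))/(553 + 138*((-11 - 88)/(98 + 18)))/5 = -(4 - 99/116)/(553 + 138*(-99/116))/5 = -(365/116)/(553 - 6831/58)/5 = -(365/116)/(25243/58)/5 = -(58/25243)*(365/116)/5 = -365/(50486*5) = -1*73/50486 = -73/50486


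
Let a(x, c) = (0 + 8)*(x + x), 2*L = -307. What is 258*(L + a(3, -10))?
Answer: -27219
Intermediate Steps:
L = -307/2 (L = (1/2)*(-307) = -307/2 ≈ -153.50)
a(x, c) = 16*x (a(x, c) = 8*(2*x) = 16*x)
258*(L + a(3, -10)) = 258*(-307/2 + 16*3) = 258*(-307/2 + 48) = 258*(-211/2) = -27219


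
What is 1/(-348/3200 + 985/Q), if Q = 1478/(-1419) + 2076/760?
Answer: 364512800/212413039233 ≈ 0.0017161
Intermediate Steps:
Q = 455641/269610 (Q = 1478*(-1/1419) + 2076*(1/760) = -1478/1419 + 519/190 = 455641/269610 ≈ 1.6900)
1/(-348/3200 + 985/Q) = 1/(-348/3200 + 985/(455641/269610)) = 1/(-348*1/3200 + 985*(269610/455641)) = 1/(-87/800 + 265565850/455641) = 1/(212413039233/364512800) = 364512800/212413039233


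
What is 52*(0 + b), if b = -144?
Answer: -7488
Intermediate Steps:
52*(0 + b) = 52*(0 - 144) = 52*(-144) = -7488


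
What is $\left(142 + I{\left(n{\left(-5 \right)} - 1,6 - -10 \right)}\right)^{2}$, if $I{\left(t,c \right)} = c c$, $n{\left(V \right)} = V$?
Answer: $158404$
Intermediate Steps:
$I{\left(t,c \right)} = c^{2}$
$\left(142 + I{\left(n{\left(-5 \right)} - 1,6 - -10 \right)}\right)^{2} = \left(142 + \left(6 - -10\right)^{2}\right)^{2} = \left(142 + \left(6 + 10\right)^{2}\right)^{2} = \left(142 + 16^{2}\right)^{2} = \left(142 + 256\right)^{2} = 398^{2} = 158404$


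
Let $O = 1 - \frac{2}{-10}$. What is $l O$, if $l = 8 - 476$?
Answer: $- \frac{2808}{5} \approx -561.6$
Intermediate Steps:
$O = \frac{6}{5}$ ($O = 1 - - \frac{1}{5} = 1 + \frac{1}{5} = \frac{6}{5} \approx 1.2$)
$l = -468$ ($l = 8 - 476 = -468$)
$l O = \left(-468\right) \frac{6}{5} = - \frac{2808}{5}$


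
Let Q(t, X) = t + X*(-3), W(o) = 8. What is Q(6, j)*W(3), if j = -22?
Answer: 576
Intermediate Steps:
Q(t, X) = t - 3*X
Q(6, j)*W(3) = (6 - 3*(-22))*8 = (6 + 66)*8 = 72*8 = 576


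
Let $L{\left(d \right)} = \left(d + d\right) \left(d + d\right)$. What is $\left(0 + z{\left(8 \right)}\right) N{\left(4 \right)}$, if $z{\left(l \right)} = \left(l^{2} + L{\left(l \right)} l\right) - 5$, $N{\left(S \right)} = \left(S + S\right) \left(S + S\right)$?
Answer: $134848$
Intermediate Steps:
$L{\left(d \right)} = 4 d^{2}$ ($L{\left(d \right)} = 2 d 2 d = 4 d^{2}$)
$N{\left(S \right)} = 4 S^{2}$ ($N{\left(S \right)} = 2 S 2 S = 4 S^{2}$)
$z{\left(l \right)} = -5 + l^{2} + 4 l^{3}$ ($z{\left(l \right)} = \left(l^{2} + 4 l^{2} l\right) - 5 = \left(l^{2} + 4 l^{3}\right) - 5 = -5 + l^{2} + 4 l^{3}$)
$\left(0 + z{\left(8 \right)}\right) N{\left(4 \right)} = \left(0 + \left(-5 + 8^{2} + 4 \cdot 8^{3}\right)\right) 4 \cdot 4^{2} = \left(0 + \left(-5 + 64 + 4 \cdot 512\right)\right) 4 \cdot 16 = \left(0 + \left(-5 + 64 + 2048\right)\right) 64 = \left(0 + 2107\right) 64 = 2107 \cdot 64 = 134848$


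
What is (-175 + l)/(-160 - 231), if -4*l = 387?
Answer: 1087/1564 ≈ 0.69501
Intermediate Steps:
l = -387/4 (l = -1/4*387 = -387/4 ≈ -96.750)
(-175 + l)/(-160 - 231) = (-175 - 387/4)/(-160 - 231) = -1087/4/(-391) = -1087/4*(-1/391) = 1087/1564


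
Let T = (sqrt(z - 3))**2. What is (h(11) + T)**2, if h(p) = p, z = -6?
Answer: 4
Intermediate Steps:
T = -9 (T = (sqrt(-6 - 3))**2 = (sqrt(-9))**2 = (3*I)**2 = -9)
(h(11) + T)**2 = (11 - 9)**2 = 2**2 = 4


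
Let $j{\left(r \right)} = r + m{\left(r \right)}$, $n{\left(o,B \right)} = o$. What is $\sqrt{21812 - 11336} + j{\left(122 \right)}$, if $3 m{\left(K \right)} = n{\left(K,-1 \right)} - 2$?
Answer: $162 + 6 \sqrt{291} \approx 264.35$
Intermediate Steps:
$m{\left(K \right)} = - \frac{2}{3} + \frac{K}{3}$ ($m{\left(K \right)} = \frac{K - 2}{3} = \frac{-2 + K}{3} = - \frac{2}{3} + \frac{K}{3}$)
$j{\left(r \right)} = - \frac{2}{3} + \frac{4 r}{3}$ ($j{\left(r \right)} = r + \left(- \frac{2}{3} + \frac{r}{3}\right) = - \frac{2}{3} + \frac{4 r}{3}$)
$\sqrt{21812 - 11336} + j{\left(122 \right)} = \sqrt{21812 - 11336} + \left(- \frac{2}{3} + \frac{4}{3} \cdot 122\right) = \sqrt{10476} + \left(- \frac{2}{3} + \frac{488}{3}\right) = 6 \sqrt{291} + 162 = 162 + 6 \sqrt{291}$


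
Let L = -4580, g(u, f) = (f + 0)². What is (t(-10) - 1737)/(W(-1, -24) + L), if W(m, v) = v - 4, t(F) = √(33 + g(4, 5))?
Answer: 193/512 - √58/4608 ≈ 0.37530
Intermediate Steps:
g(u, f) = f²
t(F) = √58 (t(F) = √(33 + 5²) = √(33 + 25) = √58)
W(m, v) = -4 + v
(t(-10) - 1737)/(W(-1, -24) + L) = (√58 - 1737)/((-4 - 24) - 4580) = (-1737 + √58)/(-28 - 4580) = (-1737 + √58)/(-4608) = (-1737 + √58)*(-1/4608) = 193/512 - √58/4608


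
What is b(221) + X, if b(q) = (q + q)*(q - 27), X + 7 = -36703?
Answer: 49038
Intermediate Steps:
X = -36710 (X = -7 - 36703 = -36710)
b(q) = 2*q*(-27 + q) (b(q) = (2*q)*(-27 + q) = 2*q*(-27 + q))
b(221) + X = 2*221*(-27 + 221) - 36710 = 2*221*194 - 36710 = 85748 - 36710 = 49038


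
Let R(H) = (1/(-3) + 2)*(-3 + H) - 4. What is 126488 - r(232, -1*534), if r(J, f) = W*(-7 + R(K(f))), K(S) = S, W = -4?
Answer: 122864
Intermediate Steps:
R(H) = -9 + 5*H/3 (R(H) = (-⅓ + 2)*(-3 + H) - 4 = 5*(-3 + H)/3 - 4 = (-5 + 5*H/3) - 4 = -9 + 5*H/3)
r(J, f) = 64 - 20*f/3 (r(J, f) = -4*(-7 + (-9 + 5*f/3)) = -4*(-16 + 5*f/3) = 64 - 20*f/3)
126488 - r(232, -1*534) = 126488 - (64 - (-20)*534/3) = 126488 - (64 - 20/3*(-534)) = 126488 - (64 + 3560) = 126488 - 1*3624 = 126488 - 3624 = 122864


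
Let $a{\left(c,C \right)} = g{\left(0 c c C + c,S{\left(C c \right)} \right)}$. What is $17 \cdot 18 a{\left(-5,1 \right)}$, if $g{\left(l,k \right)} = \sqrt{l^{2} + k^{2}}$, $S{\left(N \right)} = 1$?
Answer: $306 \sqrt{26} \approx 1560.3$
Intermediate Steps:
$g{\left(l,k \right)} = \sqrt{k^{2} + l^{2}}$
$a{\left(c,C \right)} = \sqrt{1 + c^{2}}$ ($a{\left(c,C \right)} = \sqrt{1^{2} + \left(0 c c C + c\right)^{2}} = \sqrt{1 + \left(0 c C + c\right)^{2}} = \sqrt{1 + \left(0 C + c\right)^{2}} = \sqrt{1 + \left(0 + c\right)^{2}} = \sqrt{1 + c^{2}}$)
$17 \cdot 18 a{\left(-5,1 \right)} = 17 \cdot 18 \sqrt{1 + \left(-5\right)^{2}} = 306 \sqrt{1 + 25} = 306 \sqrt{26}$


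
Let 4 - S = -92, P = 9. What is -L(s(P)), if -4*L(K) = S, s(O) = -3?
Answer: 24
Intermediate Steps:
S = 96 (S = 4 - 1*(-92) = 4 + 92 = 96)
L(K) = -24 (L(K) = -¼*96 = -24)
-L(s(P)) = -1*(-24) = 24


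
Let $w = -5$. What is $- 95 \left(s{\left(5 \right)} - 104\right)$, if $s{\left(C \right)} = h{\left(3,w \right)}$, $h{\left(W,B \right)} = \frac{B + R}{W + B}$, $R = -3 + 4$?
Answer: $9690$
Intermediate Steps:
$R = 1$
$h{\left(W,B \right)} = \frac{1 + B}{B + W}$ ($h{\left(W,B \right)} = \frac{B + 1}{W + B} = \frac{1 + B}{B + W}$)
$s{\left(C \right)} = 2$ ($s{\left(C \right)} = \frac{1 - 5}{-5 + 3} = \frac{1}{-2} \left(-4\right) = \left(- \frac{1}{2}\right) \left(-4\right) = 2$)
$- 95 \left(s{\left(5 \right)} - 104\right) = - 95 \left(2 - 104\right) = \left(-95\right) \left(-102\right) = 9690$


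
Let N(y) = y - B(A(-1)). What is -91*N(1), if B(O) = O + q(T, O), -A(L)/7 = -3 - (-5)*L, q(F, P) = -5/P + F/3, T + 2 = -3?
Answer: 116285/24 ≈ 4845.2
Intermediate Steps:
T = -5 (T = -2 - 3 = -5)
q(F, P) = -5/P + F/3 (q(F, P) = -5/P + F*(⅓) = -5/P + F/3)
A(L) = 21 - 35*L (A(L) = -7*(-3 - (-5)*L) = -7*(-3 + 5*L) = 21 - 35*L)
B(O) = -5/3 + O - 5/O (B(O) = O + (-5/O + (⅓)*(-5)) = O + (-5/O - 5/3) = O + (-5/3 - 5/O) = -5/3 + O - 5/O)
N(y) = -9113/168 + y (N(y) = y - (-5/3 + (21 - 35*(-1)) - 5/(21 - 35*(-1))) = y - (-5/3 + (21 + 35) - 5/(21 + 35)) = y - (-5/3 + 56 - 5/56) = y - 1*9113/168 = y - 9113/168 = -9113/168 + y)
-91*N(1) = -91*(-9113/168 + 1) = -91*(-8945/168) = 116285/24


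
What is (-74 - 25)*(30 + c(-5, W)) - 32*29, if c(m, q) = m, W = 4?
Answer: -3403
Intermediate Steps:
(-74 - 25)*(30 + c(-5, W)) - 32*29 = (-74 - 25)*(30 - 5) - 32*29 = -99*25 - 928 = -2475 - 928 = -3403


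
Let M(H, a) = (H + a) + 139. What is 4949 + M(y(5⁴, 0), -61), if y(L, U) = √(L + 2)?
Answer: 5027 + √627 ≈ 5052.0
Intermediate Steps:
y(L, U) = √(2 + L)
M(H, a) = 139 + H + a
4949 + M(y(5⁴, 0), -61) = 4949 + (139 + √(2 + 5⁴) - 61) = 4949 + (139 + √(2 + 625) - 61) = 4949 + (139 + √627 - 61) = 4949 + (78 + √627) = 5027 + √627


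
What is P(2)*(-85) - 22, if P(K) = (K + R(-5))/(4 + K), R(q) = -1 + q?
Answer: 104/3 ≈ 34.667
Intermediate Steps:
P(K) = (-6 + K)/(4 + K) (P(K) = (K + (-1 - 5))/(4 + K) = (K - 6)/(4 + K) = (-6 + K)/(4 + K))
P(2)*(-85) - 22 = ((-6 + 2)/(4 + 2))*(-85) - 22 = (-4/6)*(-85) - 22 = ((1/6)*(-4))*(-85) - 22 = -2/3*(-85) - 22 = 170/3 - 22 = 104/3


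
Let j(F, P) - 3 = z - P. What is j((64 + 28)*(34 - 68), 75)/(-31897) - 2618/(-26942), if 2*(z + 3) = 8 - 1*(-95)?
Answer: 84139483/859368974 ≈ 0.097908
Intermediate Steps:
z = 97/2 (z = -3 + (8 - 1*(-95))/2 = -3 + (8 + 95)/2 = -3 + (½)*103 = -3 + 103/2 = 97/2 ≈ 48.500)
j(F, P) = 103/2 - P (j(F, P) = 3 + (97/2 - P) = 103/2 - P)
j((64 + 28)*(34 - 68), 75)/(-31897) - 2618/(-26942) = (103/2 - 1*75)/(-31897) - 2618/(-26942) = (103/2 - 75)*(-1/31897) - 2618*(-1/26942) = -47/2*(-1/31897) + 1309/13471 = 47/63794 + 1309/13471 = 84139483/859368974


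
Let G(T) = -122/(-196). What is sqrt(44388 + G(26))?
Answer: sqrt(8700170)/14 ≈ 210.69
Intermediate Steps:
G(T) = 61/98 (G(T) = -122*(-1/196) = 61/98)
sqrt(44388 + G(26)) = sqrt(44388 + 61/98) = sqrt(4350085/98) = sqrt(8700170)/14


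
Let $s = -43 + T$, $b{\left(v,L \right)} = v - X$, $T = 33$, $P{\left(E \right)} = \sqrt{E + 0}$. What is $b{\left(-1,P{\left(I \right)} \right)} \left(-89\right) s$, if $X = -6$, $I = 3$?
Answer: $4450$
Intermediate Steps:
$P{\left(E \right)} = \sqrt{E}$
$b{\left(v,L \right)} = 6 + v$ ($b{\left(v,L \right)} = v - -6 = v + 6 = 6 + v$)
$s = -10$ ($s = -43 + 33 = -10$)
$b{\left(-1,P{\left(I \right)} \right)} \left(-89\right) s = \left(6 - 1\right) \left(-89\right) \left(-10\right) = 5 \left(-89\right) \left(-10\right) = \left(-445\right) \left(-10\right) = 4450$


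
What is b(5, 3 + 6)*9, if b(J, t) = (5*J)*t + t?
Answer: 2106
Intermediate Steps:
b(J, t) = t + 5*J*t (b(J, t) = 5*J*t + t = t + 5*J*t)
b(5, 3 + 6)*9 = ((3 + 6)*(1 + 5*5))*9 = (9*(1 + 25))*9 = (9*26)*9 = 234*9 = 2106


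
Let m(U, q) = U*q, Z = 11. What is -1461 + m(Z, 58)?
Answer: -823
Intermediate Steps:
-1461 + m(Z, 58) = -1461 + 11*58 = -1461 + 638 = -823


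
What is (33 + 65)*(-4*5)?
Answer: -1960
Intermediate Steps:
(33 + 65)*(-4*5) = 98*(-20) = -1960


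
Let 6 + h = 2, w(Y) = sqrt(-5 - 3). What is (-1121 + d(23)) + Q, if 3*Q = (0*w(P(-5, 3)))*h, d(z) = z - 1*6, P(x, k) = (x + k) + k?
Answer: -1104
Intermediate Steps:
P(x, k) = x + 2*k (P(x, k) = (k + x) + k = x + 2*k)
w(Y) = 2*I*sqrt(2) (w(Y) = sqrt(-8) = 2*I*sqrt(2))
h = -4 (h = -6 + 2 = -4)
d(z) = -6 + z (d(z) = z - 6 = -6 + z)
Q = 0 (Q = ((0*(2*I*sqrt(2)))*(-4))/3 = (0*(-4))/3 = (1/3)*0 = 0)
(-1121 + d(23)) + Q = (-1121 + (-6 + 23)) + 0 = (-1121 + 17) + 0 = -1104 + 0 = -1104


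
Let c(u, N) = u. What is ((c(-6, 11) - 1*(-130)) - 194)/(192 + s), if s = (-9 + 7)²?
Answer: -5/14 ≈ -0.35714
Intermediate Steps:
s = 4 (s = (-2)² = 4)
((c(-6, 11) - 1*(-130)) - 194)/(192 + s) = ((-6 - 1*(-130)) - 194)/(192 + 4) = ((-6 + 130) - 194)/196 = (124 - 194)*(1/196) = -70*1/196 = -5/14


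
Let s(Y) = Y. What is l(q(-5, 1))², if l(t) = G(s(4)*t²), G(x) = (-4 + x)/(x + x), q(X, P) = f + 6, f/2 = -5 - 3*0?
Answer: 225/1024 ≈ 0.21973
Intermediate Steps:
f = -10 (f = 2*(-5 - 3*0) = 2*(-5 + 0) = 2*(-5) = -10)
q(X, P) = -4 (q(X, P) = -10 + 6 = -4)
G(x) = (-4 + x)/(2*x) (G(x) = (-4 + x)/((2*x)) = (-4 + x)*(1/(2*x)) = (-4 + x)/(2*x))
l(t) = (-4 + 4*t²)/(8*t²) (l(t) = (-4 + 4*t²)/(2*((4*t²))) = (1/(4*t²))*(-4 + 4*t²)/2 = (-4 + 4*t²)/(8*t²))
l(q(-5, 1))² = ((½)*(-1 + (-4)²)/(-4)²)² = ((½)*(1/16)*(-1 + 16))² = ((½)*(1/16)*15)² = (15/32)² = 225/1024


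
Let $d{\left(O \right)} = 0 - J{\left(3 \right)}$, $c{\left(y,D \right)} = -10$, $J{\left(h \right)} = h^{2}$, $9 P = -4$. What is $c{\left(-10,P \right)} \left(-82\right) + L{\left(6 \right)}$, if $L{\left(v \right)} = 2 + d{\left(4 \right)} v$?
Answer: $768$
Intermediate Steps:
$P = - \frac{4}{9}$ ($P = \frac{1}{9} \left(-4\right) = - \frac{4}{9} \approx -0.44444$)
$d{\left(O \right)} = -9$ ($d{\left(O \right)} = 0 - 3^{2} = 0 - 9 = -9$)
$L{\left(v \right)} = 2 - 9 v$
$c{\left(-10,P \right)} \left(-82\right) + L{\left(6 \right)} = \left(-10\right) \left(-82\right) + \left(2 - 54\right) = 820 + \left(2 - 54\right) = 820 - 52 = 768$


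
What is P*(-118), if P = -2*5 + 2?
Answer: 944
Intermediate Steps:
P = -8 (P = -10 + 2 = -8)
P*(-118) = -8*(-118) = 944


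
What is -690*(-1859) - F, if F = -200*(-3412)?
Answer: 600310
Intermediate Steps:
F = 682400
-690*(-1859) - F = -690*(-1859) - 1*682400 = 1282710 - 682400 = 600310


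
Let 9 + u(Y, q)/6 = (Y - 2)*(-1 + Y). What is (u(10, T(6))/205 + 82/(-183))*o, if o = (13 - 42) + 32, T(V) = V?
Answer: 52364/12505 ≈ 4.1874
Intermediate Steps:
u(Y, q) = -54 + 6*(-1 + Y)*(-2 + Y) (u(Y, q) = -54 + 6*((Y - 2)*(-1 + Y)) = -54 + 6*((-2 + Y)*(-1 + Y)) = -54 + 6*((-1 + Y)*(-2 + Y)) = -54 + 6*(-1 + Y)*(-2 + Y))
o = 3 (o = -29 + 32 = 3)
(u(10, T(6))/205 + 82/(-183))*o = ((-42 - 18*10 + 6*10²)/205 + 82/(-183))*3 = ((-42 - 180 + 6*100)*(1/205) + 82*(-1/183))*3 = ((-42 - 180 + 600)*(1/205) - 82/183)*3 = (378*(1/205) - 82/183)*3 = (378/205 - 82/183)*3 = (52364/37515)*3 = 52364/12505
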